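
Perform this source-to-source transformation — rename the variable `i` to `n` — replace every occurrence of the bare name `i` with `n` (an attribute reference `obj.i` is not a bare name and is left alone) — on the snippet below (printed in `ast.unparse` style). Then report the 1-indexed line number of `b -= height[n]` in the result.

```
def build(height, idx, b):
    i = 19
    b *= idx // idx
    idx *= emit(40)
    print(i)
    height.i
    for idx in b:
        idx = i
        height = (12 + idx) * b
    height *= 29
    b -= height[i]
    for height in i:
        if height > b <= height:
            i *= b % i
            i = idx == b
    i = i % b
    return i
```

Transformed code:
def build(height, idx, b):
    n = 19
    b *= idx // idx
    idx *= emit(40)
    print(n)
    height.i
    for idx in b:
        idx = n
        height = (12 + idx) * b
    height *= 29
    b -= height[n]
    for height in n:
        if height > b <= height:
            n *= b % n
            n = idx == b
    n = n % b
    return n

11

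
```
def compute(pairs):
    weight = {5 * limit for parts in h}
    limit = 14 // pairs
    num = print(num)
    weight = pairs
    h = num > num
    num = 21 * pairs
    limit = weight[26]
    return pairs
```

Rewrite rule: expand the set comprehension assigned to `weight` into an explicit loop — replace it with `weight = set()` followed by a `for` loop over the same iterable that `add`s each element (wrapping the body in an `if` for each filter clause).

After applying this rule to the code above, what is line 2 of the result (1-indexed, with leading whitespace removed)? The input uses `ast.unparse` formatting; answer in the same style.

weight = set()

Transformed code:
def compute(pairs):
    weight = set()
    for parts in h:
        weight.add(5 * limit)
    limit = 14 // pairs
    num = print(num)
    weight = pairs
    h = num > num
    num = 21 * pairs
    limit = weight[26]
    return pairs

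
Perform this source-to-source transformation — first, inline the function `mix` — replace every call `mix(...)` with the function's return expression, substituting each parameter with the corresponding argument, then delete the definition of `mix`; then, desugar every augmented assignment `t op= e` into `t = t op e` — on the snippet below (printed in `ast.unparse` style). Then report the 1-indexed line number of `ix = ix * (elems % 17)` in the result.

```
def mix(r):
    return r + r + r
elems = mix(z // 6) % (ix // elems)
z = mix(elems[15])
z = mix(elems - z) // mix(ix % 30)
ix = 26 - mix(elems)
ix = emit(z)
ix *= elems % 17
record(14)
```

Transformed code:
elems = (z // 6 + z // 6 + z // 6) % (ix // elems)
z = elems[15] + elems[15] + elems[15]
z = (elems - z + (elems - z) + (elems - z)) // (ix % 30 + ix % 30 + ix % 30)
ix = 26 - (elems + elems + elems)
ix = emit(z)
ix = ix * (elems % 17)
record(14)

6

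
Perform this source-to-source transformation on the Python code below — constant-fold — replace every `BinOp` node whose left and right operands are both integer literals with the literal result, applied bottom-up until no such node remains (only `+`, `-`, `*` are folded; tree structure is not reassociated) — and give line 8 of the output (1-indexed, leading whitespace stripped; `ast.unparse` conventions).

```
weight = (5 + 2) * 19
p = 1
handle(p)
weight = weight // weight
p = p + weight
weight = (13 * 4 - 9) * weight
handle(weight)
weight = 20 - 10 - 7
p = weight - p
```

weight = 3

Transformed code:
weight = 133
p = 1
handle(p)
weight = weight // weight
p = p + weight
weight = 43 * weight
handle(weight)
weight = 3
p = weight - p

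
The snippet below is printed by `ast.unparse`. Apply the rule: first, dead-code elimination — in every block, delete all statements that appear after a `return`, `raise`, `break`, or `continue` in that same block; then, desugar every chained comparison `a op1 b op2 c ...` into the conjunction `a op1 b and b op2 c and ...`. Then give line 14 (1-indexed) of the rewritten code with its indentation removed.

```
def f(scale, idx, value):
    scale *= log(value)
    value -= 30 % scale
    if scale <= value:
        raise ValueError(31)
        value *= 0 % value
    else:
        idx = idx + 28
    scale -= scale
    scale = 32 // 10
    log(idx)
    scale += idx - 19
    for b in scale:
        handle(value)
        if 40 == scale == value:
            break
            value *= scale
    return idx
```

if 40 == scale and scale == value:

Transformed code:
def f(scale, idx, value):
    scale *= log(value)
    value -= 30 % scale
    if scale <= value:
        raise ValueError(31)
    else:
        idx = idx + 28
    scale -= scale
    scale = 32 // 10
    log(idx)
    scale += idx - 19
    for b in scale:
        handle(value)
        if 40 == scale and scale == value:
            break
    return idx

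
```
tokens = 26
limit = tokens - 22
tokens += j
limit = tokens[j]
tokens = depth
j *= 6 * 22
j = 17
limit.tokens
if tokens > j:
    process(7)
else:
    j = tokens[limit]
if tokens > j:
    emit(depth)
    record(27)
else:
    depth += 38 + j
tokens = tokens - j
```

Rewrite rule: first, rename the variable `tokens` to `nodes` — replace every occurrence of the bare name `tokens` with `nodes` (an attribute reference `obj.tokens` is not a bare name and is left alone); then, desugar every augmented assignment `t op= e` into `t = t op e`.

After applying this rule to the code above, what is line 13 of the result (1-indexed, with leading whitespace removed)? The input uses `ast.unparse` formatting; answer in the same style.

if nodes > j:

Transformed code:
nodes = 26
limit = nodes - 22
nodes = nodes + j
limit = nodes[j]
nodes = depth
j = j * (6 * 22)
j = 17
limit.tokens
if nodes > j:
    process(7)
else:
    j = nodes[limit]
if nodes > j:
    emit(depth)
    record(27)
else:
    depth = depth + (38 + j)
nodes = nodes - j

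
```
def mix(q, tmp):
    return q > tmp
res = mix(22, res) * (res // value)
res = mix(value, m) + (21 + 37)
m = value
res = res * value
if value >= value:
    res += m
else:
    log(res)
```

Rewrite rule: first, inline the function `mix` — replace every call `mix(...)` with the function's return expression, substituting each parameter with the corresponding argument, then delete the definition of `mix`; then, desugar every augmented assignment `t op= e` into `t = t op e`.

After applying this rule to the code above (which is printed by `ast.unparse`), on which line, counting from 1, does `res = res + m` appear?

6

Transformed code:
res = (22 > res) * (res // value)
res = (value > m) + (21 + 37)
m = value
res = res * value
if value >= value:
    res = res + m
else:
    log(res)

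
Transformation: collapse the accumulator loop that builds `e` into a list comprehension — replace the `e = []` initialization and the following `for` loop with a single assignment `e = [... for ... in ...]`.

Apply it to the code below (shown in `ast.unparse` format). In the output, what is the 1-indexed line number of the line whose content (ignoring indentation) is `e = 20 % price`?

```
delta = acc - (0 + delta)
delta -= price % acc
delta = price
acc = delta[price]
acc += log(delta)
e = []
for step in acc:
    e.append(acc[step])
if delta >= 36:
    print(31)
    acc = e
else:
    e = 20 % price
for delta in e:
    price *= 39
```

11

Transformed code:
delta = acc - (0 + delta)
delta -= price % acc
delta = price
acc = delta[price]
acc += log(delta)
e = [acc[step] for step in acc]
if delta >= 36:
    print(31)
    acc = e
else:
    e = 20 % price
for delta in e:
    price *= 39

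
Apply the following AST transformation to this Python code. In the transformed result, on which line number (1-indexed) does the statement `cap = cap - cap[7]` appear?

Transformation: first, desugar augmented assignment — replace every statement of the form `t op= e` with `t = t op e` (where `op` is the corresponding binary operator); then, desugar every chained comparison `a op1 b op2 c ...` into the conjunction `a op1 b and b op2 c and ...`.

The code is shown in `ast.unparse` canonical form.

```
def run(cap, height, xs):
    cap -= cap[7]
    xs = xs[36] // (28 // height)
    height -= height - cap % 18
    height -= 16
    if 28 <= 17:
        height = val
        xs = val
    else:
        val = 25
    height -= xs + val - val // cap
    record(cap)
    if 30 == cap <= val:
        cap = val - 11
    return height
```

2

Transformed code:
def run(cap, height, xs):
    cap = cap - cap[7]
    xs = xs[36] // (28 // height)
    height = height - (height - cap % 18)
    height = height - 16
    if 28 <= 17:
        height = val
        xs = val
    else:
        val = 25
    height = height - (xs + val - val // cap)
    record(cap)
    if 30 == cap and cap <= val:
        cap = val - 11
    return height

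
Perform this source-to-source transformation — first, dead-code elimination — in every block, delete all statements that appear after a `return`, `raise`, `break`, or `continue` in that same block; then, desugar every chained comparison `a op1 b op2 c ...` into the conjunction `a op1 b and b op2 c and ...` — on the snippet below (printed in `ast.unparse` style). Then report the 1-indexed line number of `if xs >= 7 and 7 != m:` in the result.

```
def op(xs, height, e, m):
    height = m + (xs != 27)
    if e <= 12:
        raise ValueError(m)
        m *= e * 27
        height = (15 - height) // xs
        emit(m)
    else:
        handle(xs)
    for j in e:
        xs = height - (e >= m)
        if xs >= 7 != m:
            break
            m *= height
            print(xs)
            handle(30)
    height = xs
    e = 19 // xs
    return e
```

9

Transformed code:
def op(xs, height, e, m):
    height = m + (xs != 27)
    if e <= 12:
        raise ValueError(m)
    else:
        handle(xs)
    for j in e:
        xs = height - (e >= m)
        if xs >= 7 and 7 != m:
            break
    height = xs
    e = 19 // xs
    return e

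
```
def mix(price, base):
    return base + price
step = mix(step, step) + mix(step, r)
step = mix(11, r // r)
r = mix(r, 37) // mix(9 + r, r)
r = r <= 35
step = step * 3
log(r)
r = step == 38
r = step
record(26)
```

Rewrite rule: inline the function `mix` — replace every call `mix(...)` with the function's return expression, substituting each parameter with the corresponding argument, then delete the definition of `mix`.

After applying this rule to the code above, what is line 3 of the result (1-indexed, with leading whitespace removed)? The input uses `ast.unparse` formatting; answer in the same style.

Transformed code:
step = step + step + (r + step)
step = r // r + 11
r = (37 + r) // (r + (9 + r))
r = r <= 35
step = step * 3
log(r)
r = step == 38
r = step
record(26)

r = (37 + r) // (r + (9 + r))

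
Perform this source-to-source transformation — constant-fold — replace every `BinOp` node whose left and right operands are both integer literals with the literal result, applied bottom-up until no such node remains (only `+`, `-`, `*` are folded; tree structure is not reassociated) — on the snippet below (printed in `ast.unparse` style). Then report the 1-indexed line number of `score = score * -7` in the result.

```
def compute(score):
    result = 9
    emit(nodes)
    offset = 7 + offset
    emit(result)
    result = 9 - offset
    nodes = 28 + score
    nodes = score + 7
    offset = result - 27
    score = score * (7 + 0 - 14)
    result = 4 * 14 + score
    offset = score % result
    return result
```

Transformed code:
def compute(score):
    result = 9
    emit(nodes)
    offset = 7 + offset
    emit(result)
    result = 9 - offset
    nodes = 28 + score
    nodes = score + 7
    offset = result - 27
    score = score * -7
    result = 56 + score
    offset = score % result
    return result

10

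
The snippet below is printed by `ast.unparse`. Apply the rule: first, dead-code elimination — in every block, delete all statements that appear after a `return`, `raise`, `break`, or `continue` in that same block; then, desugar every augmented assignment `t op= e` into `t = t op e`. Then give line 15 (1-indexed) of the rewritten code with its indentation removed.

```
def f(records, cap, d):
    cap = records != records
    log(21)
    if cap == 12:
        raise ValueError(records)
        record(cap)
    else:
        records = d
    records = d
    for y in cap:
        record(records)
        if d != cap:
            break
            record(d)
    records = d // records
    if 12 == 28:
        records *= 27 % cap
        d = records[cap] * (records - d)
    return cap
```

Transformed code:
def f(records, cap, d):
    cap = records != records
    log(21)
    if cap == 12:
        raise ValueError(records)
    else:
        records = d
    records = d
    for y in cap:
        record(records)
        if d != cap:
            break
    records = d // records
    if 12 == 28:
        records = records * (27 % cap)
        d = records[cap] * (records - d)
    return cap

records = records * (27 % cap)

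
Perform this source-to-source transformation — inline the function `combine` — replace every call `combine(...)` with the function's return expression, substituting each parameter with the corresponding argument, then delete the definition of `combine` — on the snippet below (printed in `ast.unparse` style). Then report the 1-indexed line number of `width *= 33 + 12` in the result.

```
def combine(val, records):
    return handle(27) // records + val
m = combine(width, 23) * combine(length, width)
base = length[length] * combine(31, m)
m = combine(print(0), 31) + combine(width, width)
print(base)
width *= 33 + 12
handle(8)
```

5

Transformed code:
m = (handle(27) // 23 + width) * (handle(27) // width + length)
base = length[length] * (handle(27) // m + 31)
m = handle(27) // 31 + print(0) + (handle(27) // width + width)
print(base)
width *= 33 + 12
handle(8)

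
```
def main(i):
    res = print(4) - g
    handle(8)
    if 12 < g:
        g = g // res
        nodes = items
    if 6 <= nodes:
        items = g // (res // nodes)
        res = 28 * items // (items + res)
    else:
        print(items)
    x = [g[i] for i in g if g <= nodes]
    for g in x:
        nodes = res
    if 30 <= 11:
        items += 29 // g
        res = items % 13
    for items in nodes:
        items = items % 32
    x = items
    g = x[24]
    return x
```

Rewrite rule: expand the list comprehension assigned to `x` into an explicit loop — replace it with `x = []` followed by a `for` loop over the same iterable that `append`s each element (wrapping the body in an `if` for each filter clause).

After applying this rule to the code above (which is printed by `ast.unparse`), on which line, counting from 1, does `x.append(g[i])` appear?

15

Transformed code:
def main(i):
    res = print(4) - g
    handle(8)
    if 12 < g:
        g = g // res
        nodes = items
    if 6 <= nodes:
        items = g // (res // nodes)
        res = 28 * items // (items + res)
    else:
        print(items)
    x = []
    for i in g:
        if g <= nodes:
            x.append(g[i])
    for g in x:
        nodes = res
    if 30 <= 11:
        items += 29 // g
        res = items % 13
    for items in nodes:
        items = items % 32
    x = items
    g = x[24]
    return x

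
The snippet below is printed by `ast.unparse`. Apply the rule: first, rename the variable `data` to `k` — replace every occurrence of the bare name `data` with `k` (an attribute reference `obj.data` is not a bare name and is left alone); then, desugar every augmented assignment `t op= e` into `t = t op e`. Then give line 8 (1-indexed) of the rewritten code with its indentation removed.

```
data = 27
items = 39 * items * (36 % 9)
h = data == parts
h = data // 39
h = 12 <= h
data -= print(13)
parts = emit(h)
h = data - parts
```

h = k - parts

Transformed code:
k = 27
items = 39 * items * (36 % 9)
h = k == parts
h = k // 39
h = 12 <= h
k = k - print(13)
parts = emit(h)
h = k - parts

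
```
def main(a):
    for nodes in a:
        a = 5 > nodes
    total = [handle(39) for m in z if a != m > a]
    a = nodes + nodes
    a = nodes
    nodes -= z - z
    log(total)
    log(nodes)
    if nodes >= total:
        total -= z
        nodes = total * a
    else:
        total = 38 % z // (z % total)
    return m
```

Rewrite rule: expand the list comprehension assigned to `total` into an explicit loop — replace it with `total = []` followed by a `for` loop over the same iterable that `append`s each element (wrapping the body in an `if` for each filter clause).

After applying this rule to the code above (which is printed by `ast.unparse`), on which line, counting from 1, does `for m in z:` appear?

5

Transformed code:
def main(a):
    for nodes in a:
        a = 5 > nodes
    total = []
    for m in z:
        if a != m > a:
            total.append(handle(39))
    a = nodes + nodes
    a = nodes
    nodes -= z - z
    log(total)
    log(nodes)
    if nodes >= total:
        total -= z
        nodes = total * a
    else:
        total = 38 % z // (z % total)
    return m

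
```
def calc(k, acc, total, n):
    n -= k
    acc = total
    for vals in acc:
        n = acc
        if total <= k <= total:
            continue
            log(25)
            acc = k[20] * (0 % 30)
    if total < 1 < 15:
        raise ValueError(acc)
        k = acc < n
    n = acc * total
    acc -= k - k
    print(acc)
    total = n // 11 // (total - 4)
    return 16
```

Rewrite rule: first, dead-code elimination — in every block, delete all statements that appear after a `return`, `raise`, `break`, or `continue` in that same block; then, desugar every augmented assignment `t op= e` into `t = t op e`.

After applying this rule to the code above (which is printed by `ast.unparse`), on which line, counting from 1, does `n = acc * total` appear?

Transformed code:
def calc(k, acc, total, n):
    n = n - k
    acc = total
    for vals in acc:
        n = acc
        if total <= k <= total:
            continue
    if total < 1 < 15:
        raise ValueError(acc)
    n = acc * total
    acc = acc - (k - k)
    print(acc)
    total = n // 11 // (total - 4)
    return 16

10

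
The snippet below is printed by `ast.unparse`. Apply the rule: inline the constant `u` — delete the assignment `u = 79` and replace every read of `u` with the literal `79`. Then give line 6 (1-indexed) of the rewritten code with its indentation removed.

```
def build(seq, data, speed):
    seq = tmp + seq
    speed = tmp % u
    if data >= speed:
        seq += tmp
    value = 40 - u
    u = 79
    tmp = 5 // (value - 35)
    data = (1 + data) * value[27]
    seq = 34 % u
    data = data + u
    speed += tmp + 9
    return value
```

value = 40 - 79

Transformed code:
def build(seq, data, speed):
    seq = tmp + seq
    speed = tmp % 79
    if data >= speed:
        seq += tmp
    value = 40 - 79
    tmp = 5 // (value - 35)
    data = (1 + data) * value[27]
    seq = 34 % 79
    data = data + 79
    speed += tmp + 9
    return value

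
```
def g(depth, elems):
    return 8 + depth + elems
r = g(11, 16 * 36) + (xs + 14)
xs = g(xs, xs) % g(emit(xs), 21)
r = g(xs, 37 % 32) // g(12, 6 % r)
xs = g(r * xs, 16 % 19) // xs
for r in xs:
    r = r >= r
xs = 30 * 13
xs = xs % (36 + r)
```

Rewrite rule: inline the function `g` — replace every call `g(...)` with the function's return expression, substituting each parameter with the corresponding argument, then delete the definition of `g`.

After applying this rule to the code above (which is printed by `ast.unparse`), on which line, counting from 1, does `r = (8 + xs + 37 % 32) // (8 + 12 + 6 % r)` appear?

Transformed code:
r = 8 + 11 + 16 * 36 + (xs + 14)
xs = (8 + xs + xs) % (8 + emit(xs) + 21)
r = (8 + xs + 37 % 32) // (8 + 12 + 6 % r)
xs = (8 + r * xs + 16 % 19) // xs
for r in xs:
    r = r >= r
xs = 30 * 13
xs = xs % (36 + r)

3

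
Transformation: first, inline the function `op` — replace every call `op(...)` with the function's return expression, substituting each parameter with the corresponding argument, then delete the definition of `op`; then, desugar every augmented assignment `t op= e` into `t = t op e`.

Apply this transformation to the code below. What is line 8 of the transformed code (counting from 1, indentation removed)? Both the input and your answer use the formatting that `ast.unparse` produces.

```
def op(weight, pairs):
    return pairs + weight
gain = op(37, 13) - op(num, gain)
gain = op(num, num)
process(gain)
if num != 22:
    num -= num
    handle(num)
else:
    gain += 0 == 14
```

Transformed code:
gain = 13 + 37 - (gain + num)
gain = num + num
process(gain)
if num != 22:
    num = num - num
    handle(num)
else:
    gain = gain + (0 == 14)

gain = gain + (0 == 14)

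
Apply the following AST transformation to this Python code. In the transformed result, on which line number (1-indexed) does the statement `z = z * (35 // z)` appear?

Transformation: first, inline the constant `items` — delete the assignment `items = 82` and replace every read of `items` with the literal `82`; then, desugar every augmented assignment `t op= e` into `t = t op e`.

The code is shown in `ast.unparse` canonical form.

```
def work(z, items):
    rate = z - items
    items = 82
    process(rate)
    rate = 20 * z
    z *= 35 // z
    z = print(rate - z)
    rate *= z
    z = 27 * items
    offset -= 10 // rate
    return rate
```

5

Transformed code:
def work(z, items):
    rate = z - 82
    process(rate)
    rate = 20 * z
    z = z * (35 // z)
    z = print(rate - z)
    rate = rate * z
    z = 27 * 82
    offset = offset - 10 // rate
    return rate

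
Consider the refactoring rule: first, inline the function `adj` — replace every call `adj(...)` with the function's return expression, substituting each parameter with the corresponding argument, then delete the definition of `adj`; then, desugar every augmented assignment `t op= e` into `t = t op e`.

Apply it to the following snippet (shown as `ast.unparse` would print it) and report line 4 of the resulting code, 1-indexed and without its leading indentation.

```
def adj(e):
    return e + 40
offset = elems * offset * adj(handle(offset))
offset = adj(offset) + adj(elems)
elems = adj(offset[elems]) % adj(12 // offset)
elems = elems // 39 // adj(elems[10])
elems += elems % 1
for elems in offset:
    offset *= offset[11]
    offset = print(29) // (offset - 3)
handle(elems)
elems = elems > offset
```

elems = elems // 39 // (elems[10] + 40)

Transformed code:
offset = elems * offset * (handle(offset) + 40)
offset = offset + 40 + (elems + 40)
elems = (offset[elems] + 40) % (12 // offset + 40)
elems = elems // 39 // (elems[10] + 40)
elems = elems + elems % 1
for elems in offset:
    offset = offset * offset[11]
    offset = print(29) // (offset - 3)
handle(elems)
elems = elems > offset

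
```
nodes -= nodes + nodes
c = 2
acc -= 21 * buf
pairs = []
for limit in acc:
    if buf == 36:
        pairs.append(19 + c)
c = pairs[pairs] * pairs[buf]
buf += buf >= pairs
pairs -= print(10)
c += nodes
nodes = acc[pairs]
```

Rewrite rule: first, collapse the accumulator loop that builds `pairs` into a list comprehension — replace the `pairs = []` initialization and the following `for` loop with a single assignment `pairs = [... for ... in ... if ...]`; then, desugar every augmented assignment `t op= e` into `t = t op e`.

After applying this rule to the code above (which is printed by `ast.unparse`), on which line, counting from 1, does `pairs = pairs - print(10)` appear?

Transformed code:
nodes = nodes - (nodes + nodes)
c = 2
acc = acc - 21 * buf
pairs = [19 + c for limit in acc if buf == 36]
c = pairs[pairs] * pairs[buf]
buf = buf + (buf >= pairs)
pairs = pairs - print(10)
c = c + nodes
nodes = acc[pairs]

7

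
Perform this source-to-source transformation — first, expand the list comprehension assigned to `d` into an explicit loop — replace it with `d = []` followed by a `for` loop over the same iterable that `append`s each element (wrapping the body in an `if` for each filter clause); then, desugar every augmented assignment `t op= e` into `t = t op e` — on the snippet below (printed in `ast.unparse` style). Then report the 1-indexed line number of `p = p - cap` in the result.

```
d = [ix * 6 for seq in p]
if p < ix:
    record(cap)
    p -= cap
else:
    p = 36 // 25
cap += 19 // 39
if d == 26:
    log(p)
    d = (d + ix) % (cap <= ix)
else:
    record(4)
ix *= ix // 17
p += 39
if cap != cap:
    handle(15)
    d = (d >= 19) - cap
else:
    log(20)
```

Transformed code:
d = []
for seq in p:
    d.append(ix * 6)
if p < ix:
    record(cap)
    p = p - cap
else:
    p = 36 // 25
cap = cap + 19 // 39
if d == 26:
    log(p)
    d = (d + ix) % (cap <= ix)
else:
    record(4)
ix = ix * (ix // 17)
p = p + 39
if cap != cap:
    handle(15)
    d = (d >= 19) - cap
else:
    log(20)

6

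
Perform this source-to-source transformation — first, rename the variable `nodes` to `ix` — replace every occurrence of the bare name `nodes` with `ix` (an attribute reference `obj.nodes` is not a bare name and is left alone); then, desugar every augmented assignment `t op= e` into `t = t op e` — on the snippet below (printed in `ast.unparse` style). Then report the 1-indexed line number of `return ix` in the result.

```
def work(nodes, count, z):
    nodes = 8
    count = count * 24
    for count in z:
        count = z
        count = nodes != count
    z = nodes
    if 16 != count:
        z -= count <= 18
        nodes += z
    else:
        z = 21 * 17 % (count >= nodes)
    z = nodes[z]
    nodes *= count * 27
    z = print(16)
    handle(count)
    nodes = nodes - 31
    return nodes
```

Transformed code:
def work(ix, count, z):
    ix = 8
    count = count * 24
    for count in z:
        count = z
        count = ix != count
    z = ix
    if 16 != count:
        z = z - (count <= 18)
        ix = ix + z
    else:
        z = 21 * 17 % (count >= ix)
    z = ix[z]
    ix = ix * (count * 27)
    z = print(16)
    handle(count)
    ix = ix - 31
    return ix

18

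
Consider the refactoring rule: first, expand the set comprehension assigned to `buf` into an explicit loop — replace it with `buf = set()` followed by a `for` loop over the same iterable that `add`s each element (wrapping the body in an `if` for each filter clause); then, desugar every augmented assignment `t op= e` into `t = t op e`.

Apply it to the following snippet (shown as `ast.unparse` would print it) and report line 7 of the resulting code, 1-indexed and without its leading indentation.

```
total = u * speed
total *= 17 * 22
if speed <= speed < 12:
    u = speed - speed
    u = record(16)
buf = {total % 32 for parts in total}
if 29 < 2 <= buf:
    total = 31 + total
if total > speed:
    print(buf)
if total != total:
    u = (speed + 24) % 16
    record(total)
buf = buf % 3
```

for parts in total:

Transformed code:
total = u * speed
total = total * (17 * 22)
if speed <= speed < 12:
    u = speed - speed
    u = record(16)
buf = set()
for parts in total:
    buf.add(total % 32)
if 29 < 2 <= buf:
    total = 31 + total
if total > speed:
    print(buf)
if total != total:
    u = (speed + 24) % 16
    record(total)
buf = buf % 3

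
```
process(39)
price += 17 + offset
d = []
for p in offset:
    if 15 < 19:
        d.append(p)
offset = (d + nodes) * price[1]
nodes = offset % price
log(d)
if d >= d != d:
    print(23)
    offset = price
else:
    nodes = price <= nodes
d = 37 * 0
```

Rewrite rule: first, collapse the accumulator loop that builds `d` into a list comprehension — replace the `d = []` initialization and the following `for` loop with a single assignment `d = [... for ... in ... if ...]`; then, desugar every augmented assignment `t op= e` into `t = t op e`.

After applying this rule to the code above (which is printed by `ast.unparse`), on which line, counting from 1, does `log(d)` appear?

Transformed code:
process(39)
price = price + (17 + offset)
d = [p for p in offset if 15 < 19]
offset = (d + nodes) * price[1]
nodes = offset % price
log(d)
if d >= d != d:
    print(23)
    offset = price
else:
    nodes = price <= nodes
d = 37 * 0

6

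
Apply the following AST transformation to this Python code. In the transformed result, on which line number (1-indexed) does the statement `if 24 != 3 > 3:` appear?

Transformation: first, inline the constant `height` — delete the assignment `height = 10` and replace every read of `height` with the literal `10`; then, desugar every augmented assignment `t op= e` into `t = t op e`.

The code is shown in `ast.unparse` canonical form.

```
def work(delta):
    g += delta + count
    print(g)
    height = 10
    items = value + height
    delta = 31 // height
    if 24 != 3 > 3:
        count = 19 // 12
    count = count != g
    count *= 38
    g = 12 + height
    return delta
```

Transformed code:
def work(delta):
    g = g + (delta + count)
    print(g)
    items = value + 10
    delta = 31 // 10
    if 24 != 3 > 3:
        count = 19 // 12
    count = count != g
    count = count * 38
    g = 12 + 10
    return delta

6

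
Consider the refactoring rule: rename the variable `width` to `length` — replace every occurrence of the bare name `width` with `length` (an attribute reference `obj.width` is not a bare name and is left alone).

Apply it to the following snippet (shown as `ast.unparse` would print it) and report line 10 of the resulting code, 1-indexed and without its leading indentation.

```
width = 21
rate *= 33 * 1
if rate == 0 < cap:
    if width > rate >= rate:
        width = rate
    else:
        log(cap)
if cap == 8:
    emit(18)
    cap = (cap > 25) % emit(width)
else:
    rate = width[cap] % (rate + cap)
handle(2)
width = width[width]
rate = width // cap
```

cap = (cap > 25) % emit(length)

Transformed code:
length = 21
rate *= 33 * 1
if rate == 0 < cap:
    if length > rate >= rate:
        length = rate
    else:
        log(cap)
if cap == 8:
    emit(18)
    cap = (cap > 25) % emit(length)
else:
    rate = length[cap] % (rate + cap)
handle(2)
length = length[length]
rate = length // cap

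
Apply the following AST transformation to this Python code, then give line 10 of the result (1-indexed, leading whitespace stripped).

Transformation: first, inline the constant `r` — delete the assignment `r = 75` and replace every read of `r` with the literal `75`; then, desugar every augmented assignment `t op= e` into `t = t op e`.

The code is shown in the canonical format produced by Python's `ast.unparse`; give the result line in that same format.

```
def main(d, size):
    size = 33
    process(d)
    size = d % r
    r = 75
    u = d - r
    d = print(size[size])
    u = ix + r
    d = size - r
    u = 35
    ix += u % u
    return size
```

ix = ix + u % u

Transformed code:
def main(d, size):
    size = 33
    process(d)
    size = d % 75
    u = d - 75
    d = print(size[size])
    u = ix + 75
    d = size - 75
    u = 35
    ix = ix + u % u
    return size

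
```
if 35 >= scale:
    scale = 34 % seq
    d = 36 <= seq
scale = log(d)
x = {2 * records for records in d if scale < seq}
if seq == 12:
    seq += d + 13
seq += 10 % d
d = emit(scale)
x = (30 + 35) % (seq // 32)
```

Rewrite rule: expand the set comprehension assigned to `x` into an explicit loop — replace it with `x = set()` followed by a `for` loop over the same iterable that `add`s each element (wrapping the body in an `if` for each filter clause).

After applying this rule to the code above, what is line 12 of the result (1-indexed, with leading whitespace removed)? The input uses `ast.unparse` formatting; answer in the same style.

Transformed code:
if 35 >= scale:
    scale = 34 % seq
    d = 36 <= seq
scale = log(d)
x = set()
for records in d:
    if scale < seq:
        x.add(2 * records)
if seq == 12:
    seq += d + 13
seq += 10 % d
d = emit(scale)
x = (30 + 35) % (seq // 32)

d = emit(scale)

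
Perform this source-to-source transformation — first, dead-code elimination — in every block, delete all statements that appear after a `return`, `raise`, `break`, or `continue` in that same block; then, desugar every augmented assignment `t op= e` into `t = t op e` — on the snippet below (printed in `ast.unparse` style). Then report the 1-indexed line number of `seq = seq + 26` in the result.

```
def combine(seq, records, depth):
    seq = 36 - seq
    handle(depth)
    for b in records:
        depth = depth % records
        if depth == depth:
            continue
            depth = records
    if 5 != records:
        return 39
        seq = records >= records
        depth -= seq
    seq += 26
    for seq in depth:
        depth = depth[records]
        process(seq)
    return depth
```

Transformed code:
def combine(seq, records, depth):
    seq = 36 - seq
    handle(depth)
    for b in records:
        depth = depth % records
        if depth == depth:
            continue
    if 5 != records:
        return 39
    seq = seq + 26
    for seq in depth:
        depth = depth[records]
        process(seq)
    return depth

10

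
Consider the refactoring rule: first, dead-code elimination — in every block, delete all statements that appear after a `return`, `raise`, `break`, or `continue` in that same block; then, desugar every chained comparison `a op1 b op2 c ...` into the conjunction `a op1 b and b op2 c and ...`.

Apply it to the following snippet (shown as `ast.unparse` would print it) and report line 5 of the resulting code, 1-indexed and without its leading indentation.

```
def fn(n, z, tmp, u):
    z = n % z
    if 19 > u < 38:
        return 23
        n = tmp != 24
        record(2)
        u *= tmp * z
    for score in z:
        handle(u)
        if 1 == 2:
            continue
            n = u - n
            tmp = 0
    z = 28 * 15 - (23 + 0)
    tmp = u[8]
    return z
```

Transformed code:
def fn(n, z, tmp, u):
    z = n % z
    if 19 > u and u < 38:
        return 23
    for score in z:
        handle(u)
        if 1 == 2:
            continue
    z = 28 * 15 - (23 + 0)
    tmp = u[8]
    return z

for score in z:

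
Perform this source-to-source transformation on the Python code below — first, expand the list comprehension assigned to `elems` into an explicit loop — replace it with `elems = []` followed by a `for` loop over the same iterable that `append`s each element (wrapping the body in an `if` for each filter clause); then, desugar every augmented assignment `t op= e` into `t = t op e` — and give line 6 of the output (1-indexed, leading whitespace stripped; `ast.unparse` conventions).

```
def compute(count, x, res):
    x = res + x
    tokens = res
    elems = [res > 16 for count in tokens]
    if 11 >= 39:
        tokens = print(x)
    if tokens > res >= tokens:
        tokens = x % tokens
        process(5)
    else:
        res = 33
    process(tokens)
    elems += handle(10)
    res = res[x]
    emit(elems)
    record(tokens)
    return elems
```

elems.append(res > 16)

Transformed code:
def compute(count, x, res):
    x = res + x
    tokens = res
    elems = []
    for count in tokens:
        elems.append(res > 16)
    if 11 >= 39:
        tokens = print(x)
    if tokens > res >= tokens:
        tokens = x % tokens
        process(5)
    else:
        res = 33
    process(tokens)
    elems = elems + handle(10)
    res = res[x]
    emit(elems)
    record(tokens)
    return elems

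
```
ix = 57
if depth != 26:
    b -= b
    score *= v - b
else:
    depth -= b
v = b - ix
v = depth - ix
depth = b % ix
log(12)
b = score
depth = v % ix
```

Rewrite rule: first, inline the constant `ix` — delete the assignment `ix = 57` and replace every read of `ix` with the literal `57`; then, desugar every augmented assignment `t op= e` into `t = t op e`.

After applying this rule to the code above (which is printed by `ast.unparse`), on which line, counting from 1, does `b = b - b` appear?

Transformed code:
if depth != 26:
    b = b - b
    score = score * (v - b)
else:
    depth = depth - b
v = b - 57
v = depth - 57
depth = b % 57
log(12)
b = score
depth = v % 57

2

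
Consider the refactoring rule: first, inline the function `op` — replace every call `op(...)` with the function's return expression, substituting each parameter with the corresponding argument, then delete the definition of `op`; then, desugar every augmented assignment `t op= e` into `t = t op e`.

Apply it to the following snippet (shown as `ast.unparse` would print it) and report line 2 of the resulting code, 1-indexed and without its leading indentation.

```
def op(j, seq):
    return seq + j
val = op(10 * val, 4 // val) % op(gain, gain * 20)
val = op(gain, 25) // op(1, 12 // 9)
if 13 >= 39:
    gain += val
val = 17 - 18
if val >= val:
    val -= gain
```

Transformed code:
val = (4 // val + 10 * val) % (gain * 20 + gain)
val = (25 + gain) // (12 // 9 + 1)
if 13 >= 39:
    gain = gain + val
val = 17 - 18
if val >= val:
    val = val - gain

val = (25 + gain) // (12 // 9 + 1)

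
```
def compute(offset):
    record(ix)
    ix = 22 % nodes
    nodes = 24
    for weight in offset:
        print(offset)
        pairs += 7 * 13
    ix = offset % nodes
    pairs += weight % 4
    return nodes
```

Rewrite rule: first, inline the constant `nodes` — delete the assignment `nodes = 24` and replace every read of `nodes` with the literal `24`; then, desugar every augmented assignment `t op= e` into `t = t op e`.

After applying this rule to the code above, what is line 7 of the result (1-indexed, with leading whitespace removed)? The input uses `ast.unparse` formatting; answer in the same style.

Transformed code:
def compute(offset):
    record(ix)
    ix = 22 % 24
    for weight in offset:
        print(offset)
        pairs = pairs + 7 * 13
    ix = offset % 24
    pairs = pairs + weight % 4
    return 24

ix = offset % 24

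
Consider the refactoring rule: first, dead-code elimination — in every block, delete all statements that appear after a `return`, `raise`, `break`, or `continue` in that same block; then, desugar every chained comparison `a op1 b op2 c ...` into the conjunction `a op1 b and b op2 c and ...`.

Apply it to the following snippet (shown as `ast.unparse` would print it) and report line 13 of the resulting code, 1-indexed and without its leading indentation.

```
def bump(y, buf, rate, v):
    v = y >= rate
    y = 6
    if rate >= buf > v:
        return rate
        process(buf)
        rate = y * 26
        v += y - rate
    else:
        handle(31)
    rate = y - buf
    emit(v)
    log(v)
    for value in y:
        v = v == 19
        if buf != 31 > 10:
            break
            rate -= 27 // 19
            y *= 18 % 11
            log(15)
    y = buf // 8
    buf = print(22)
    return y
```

if buf != 31 and 31 > 10:

Transformed code:
def bump(y, buf, rate, v):
    v = y >= rate
    y = 6
    if rate >= buf and buf > v:
        return rate
    else:
        handle(31)
    rate = y - buf
    emit(v)
    log(v)
    for value in y:
        v = v == 19
        if buf != 31 and 31 > 10:
            break
    y = buf // 8
    buf = print(22)
    return y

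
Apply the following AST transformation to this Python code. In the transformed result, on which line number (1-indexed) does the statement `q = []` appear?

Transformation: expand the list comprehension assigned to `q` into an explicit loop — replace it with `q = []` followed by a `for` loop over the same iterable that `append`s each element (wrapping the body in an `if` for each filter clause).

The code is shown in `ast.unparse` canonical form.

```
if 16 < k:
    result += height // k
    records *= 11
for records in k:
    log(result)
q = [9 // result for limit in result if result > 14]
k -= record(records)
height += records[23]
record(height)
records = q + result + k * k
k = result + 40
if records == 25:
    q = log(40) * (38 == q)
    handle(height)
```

Transformed code:
if 16 < k:
    result += height // k
    records *= 11
for records in k:
    log(result)
q = []
for limit in result:
    if result > 14:
        q.append(9 // result)
k -= record(records)
height += records[23]
record(height)
records = q + result + k * k
k = result + 40
if records == 25:
    q = log(40) * (38 == q)
    handle(height)

6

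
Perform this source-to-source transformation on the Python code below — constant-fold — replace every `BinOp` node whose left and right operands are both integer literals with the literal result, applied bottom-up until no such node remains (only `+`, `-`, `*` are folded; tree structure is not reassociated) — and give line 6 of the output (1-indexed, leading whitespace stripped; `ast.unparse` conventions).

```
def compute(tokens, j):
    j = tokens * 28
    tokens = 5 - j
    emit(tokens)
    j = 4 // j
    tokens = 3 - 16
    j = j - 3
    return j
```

tokens = -13

Transformed code:
def compute(tokens, j):
    j = tokens * 28
    tokens = 5 - j
    emit(tokens)
    j = 4 // j
    tokens = -13
    j = j - 3
    return j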